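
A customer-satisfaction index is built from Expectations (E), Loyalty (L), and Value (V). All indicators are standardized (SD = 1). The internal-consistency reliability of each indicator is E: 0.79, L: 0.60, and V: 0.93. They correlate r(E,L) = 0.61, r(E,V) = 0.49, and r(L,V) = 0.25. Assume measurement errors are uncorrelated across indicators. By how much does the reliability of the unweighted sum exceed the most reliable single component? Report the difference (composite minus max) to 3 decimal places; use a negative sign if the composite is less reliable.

-0.049

Var(sum) = 3 + 2.7 = 5.7; true-score variance = 2.32 + 2.7 = 5.02; composite reliability = 0.8807.
Max component reliability = 0.9300.
Difference = 0.8807 − 0.9300 = -0.049.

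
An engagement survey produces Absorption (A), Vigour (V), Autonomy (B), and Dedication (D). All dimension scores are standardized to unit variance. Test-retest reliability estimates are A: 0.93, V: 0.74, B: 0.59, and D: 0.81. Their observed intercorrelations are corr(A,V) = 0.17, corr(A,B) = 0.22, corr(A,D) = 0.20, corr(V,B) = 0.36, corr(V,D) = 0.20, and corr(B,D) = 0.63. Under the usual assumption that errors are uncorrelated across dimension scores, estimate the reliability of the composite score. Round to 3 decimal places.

Var(A+V+B+D) = 4 + 2·[0.17 + 0.22 + 0.20 + 0.36 + 0.20 + 0.63] = 4 + 3.56 = 7.56.
With uncorrelated errors the cross-covariances are all true-score covariance, so they carry over unchanged; only the diagonal terms shrink to ρᵢσᵢ².
True-score variance = [0.93 + 0.74 + 0.59 + 0.81] + 3.56 = 3.07 + 3.56 = 6.63.
Reliability = 6.63 / 7.56 = 0.877.

0.877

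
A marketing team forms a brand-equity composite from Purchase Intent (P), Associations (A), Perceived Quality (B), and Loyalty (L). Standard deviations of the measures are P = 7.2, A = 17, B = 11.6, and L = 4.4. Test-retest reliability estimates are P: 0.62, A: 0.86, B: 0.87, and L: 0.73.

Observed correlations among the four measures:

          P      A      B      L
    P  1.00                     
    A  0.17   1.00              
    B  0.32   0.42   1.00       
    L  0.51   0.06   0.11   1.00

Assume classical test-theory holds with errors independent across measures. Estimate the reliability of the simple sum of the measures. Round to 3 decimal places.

0.897

Var(P+A+B+L) = 7.2² + 17² + 11.6² + 4.4² + 2·[7.2·17·0.17 + 7.2·11.6·0.32 + 7.2·4.4·0.51 + 17·11.6·0.42 + 17·4.4·0.06 + 11.6·4.4·0.11] = 494.76 + 313.235 = 807.995.
With uncorrelated errors the cross-covariances are all true-score covariance, so they carry over unchanged; only the diagonal terms shrink to ρᵢσᵢ².
True-score variance = [7.2²·0.62 + 17²·0.86 + 11.6²·0.87 + 4.4²·0.73] + 313.235 = 411.881 + 313.235 = 725.116.
Reliability = 725.116 / 807.995 = 0.897.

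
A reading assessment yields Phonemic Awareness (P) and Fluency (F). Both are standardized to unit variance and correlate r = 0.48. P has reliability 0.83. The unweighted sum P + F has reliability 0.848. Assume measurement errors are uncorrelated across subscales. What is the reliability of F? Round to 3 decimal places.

0.720

Var(P+F) = 2 + 2·0.48 = 2.960.
True-score variance = ρ_P + ρ_F + 2·0.48, so 0.848 = (0.83 + ρ_F + 0.96) / 2.960.
ρ_F = 0.848·2.960 − 0.83 − 0.96 = 0.720.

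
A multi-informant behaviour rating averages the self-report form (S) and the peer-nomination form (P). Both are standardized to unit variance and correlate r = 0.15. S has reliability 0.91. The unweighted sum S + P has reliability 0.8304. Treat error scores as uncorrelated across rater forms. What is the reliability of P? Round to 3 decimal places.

0.700

Var(S+P) = 2 + 2·0.15 = 2.300.
True-score variance = ρ_S + ρ_P + 2·0.15, so 0.8304 = (0.91 + ρ_P + 0.30) / 2.300.
ρ_P = 0.8304·2.300 − 0.91 − 0.30 = 0.700.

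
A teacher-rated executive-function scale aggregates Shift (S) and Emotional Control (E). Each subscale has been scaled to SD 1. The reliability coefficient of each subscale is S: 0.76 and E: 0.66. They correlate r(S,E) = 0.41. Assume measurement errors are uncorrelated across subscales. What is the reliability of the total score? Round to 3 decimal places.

Var(S+E) = 2 + 2·[0.41] = 2 + 0.82 = 2.82.
Under uncorrelated errors the observed covariances equal the true-score covariances, so only the own-variance terms attenuate.
True-score variance = [0.76 + 0.66] + 0.82 = 1.42 + 0.82 = 2.24.
Reliability = 2.24 / 2.82 = 0.794.

0.794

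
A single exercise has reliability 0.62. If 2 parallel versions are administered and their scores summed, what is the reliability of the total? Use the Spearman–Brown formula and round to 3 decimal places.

ρ_k = kρ / (1 + (k−1)ρ) = 2·0.62 / (1 + 1·0.62) = 1.240 / 1.620 = 0.765.

0.765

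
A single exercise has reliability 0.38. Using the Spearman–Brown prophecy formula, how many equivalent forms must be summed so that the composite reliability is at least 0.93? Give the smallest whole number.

22

k ≥ ρ*(1−ρ₁)/(ρ₁(1−ρ*)) = 0.93·0.62 / (0.38·0.07) = 21.677.
Smallest integer k = 22.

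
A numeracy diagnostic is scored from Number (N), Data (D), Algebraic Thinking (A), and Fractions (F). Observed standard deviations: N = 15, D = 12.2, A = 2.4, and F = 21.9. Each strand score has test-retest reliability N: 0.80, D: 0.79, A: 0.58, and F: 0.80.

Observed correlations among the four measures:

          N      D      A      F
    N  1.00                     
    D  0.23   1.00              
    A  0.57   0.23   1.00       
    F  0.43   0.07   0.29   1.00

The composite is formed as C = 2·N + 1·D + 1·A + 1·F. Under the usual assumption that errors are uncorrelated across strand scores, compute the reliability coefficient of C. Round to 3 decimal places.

Var(C) = 2²·15² + 12.2² + 2.4² + 21.9² + 2·[2·15·12.2·0.23 + 2·15·2.4·0.57 + 2·15·21.9·0.43 + 12.2·2.4·0.23 + 12.2·21.9·0.07 + 2.4·21.9·0.29] = 1534.21 + 896.819 = 2431.03.
With uncorrelated errors the cross-covariances are all true-score covariance, so they carry over unchanged; only the diagonal terms shrink to ρᵢσᵢ².
True-score variance = [2²·15²·0.80 + 12.2²·0.79 + 2.4²·0.58 + 21.9²·0.80] + 896.819 = 1224.61 + 896.819 = 2121.43.
Reliability = 2121.43 / 2431.03 = 0.873.

0.873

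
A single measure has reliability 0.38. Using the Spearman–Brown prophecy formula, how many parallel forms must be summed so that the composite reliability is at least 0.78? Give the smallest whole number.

6

k ≥ ρ*(1−ρ₁)/(ρ₁(1−ρ*)) = 0.78·0.62 / (0.38·0.22) = 5.785.
Smallest integer k = 6.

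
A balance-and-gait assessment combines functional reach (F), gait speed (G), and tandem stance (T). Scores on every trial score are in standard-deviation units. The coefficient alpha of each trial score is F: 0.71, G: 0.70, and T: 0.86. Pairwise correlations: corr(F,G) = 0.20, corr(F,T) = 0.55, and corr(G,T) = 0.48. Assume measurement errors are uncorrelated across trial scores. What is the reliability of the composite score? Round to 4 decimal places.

Var(F+G+T) = 3 + 2·[0.20 + 0.55 + 0.48] = 3 + 2.46 = 5.46.
With uncorrelated errors the cross-covariances are all true-score covariance, so they carry over unchanged; only the diagonal terms shrink to ρᵢσᵢ².
True-score variance = [0.71 + 0.70 + 0.86] + 2.46 = 2.27 + 2.46 = 4.73.
Reliability = 4.73 / 5.46 = 0.8663.

0.8663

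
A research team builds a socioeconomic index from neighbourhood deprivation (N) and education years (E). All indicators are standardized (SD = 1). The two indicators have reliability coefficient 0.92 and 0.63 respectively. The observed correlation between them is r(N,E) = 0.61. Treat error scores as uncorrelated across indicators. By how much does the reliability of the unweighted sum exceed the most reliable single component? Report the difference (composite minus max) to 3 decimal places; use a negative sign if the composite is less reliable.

Var(sum) = 2 + 1.22 = 3.22; true-score variance = 1.55 + 1.22 = 2.77; composite reliability = 0.8602.
Max component reliability = 0.9200.
Difference = 0.8602 − 0.9200 = -0.060.

-0.060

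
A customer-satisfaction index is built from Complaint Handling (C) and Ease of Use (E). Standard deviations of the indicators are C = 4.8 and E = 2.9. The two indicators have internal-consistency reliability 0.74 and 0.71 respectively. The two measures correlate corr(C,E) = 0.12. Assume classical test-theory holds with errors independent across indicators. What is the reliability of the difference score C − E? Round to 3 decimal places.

Var(C−E) = 4.8² + 2.9² − 2·4.8·2.9·0.12 = 31.45 − 3.3408 = 28.1092.
With uncorrelated errors the cross-covariances are all true-score covariance, so they carry over unchanged; only the diagonal terms shrink to ρᵢσᵢ².
True-score variance = [4.8²·0.74 + 2.9²·0.71] − 3.3408 = 23.0207 − 3.3408 = 19.6799.
Reliability = 19.6799 / 28.1092 = 0.700.

0.700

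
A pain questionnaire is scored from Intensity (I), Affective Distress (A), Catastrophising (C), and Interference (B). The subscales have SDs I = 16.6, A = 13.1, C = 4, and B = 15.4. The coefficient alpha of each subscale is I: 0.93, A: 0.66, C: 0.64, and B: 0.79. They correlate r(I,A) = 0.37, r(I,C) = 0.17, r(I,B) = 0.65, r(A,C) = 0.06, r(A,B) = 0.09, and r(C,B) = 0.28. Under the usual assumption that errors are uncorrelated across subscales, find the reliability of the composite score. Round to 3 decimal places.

Var(I+A+C+B) = 16.6² + 13.1² + 4² + 15.4² + 2·[16.6·13.1·0.37 + 16.6·4·0.17 + 16.6·15.4·0.65 + 13.1·4·0.06 + 13.1·15.4·0.09 + 4·15.4·0.28] = 700.33 + 592.926 = 1293.26.
Because errors are independent across components, Cov(Tᵢ,Tⱼ) = Cov(Xᵢ,Xⱼ); the off-diagonal part of the true-score variance is the same as above.
True-score variance = [16.6²·0.93 + 13.1²·0.66 + 4²·0.64 + 15.4²·0.79] + 592.926 = 567.13 + 592.926 = 1160.06.
Reliability = 1160.06 / 1293.26 = 0.897.

0.897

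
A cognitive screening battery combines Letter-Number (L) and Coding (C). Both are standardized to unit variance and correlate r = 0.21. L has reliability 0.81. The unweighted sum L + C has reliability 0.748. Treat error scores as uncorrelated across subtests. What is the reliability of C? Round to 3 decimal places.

Var(L+C) = 2 + 2·0.21 = 2.420.
True-score variance = ρ_L + ρ_C + 2·0.21, so 0.748 = (0.81 + ρ_C + 0.42) / 2.420.
ρ_C = 0.748·2.420 − 0.81 − 0.42 = 0.580.

0.580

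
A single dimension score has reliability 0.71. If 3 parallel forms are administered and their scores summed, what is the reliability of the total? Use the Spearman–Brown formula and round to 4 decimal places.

0.8802

ρ_k = kρ / (1 + (k−1)ρ) = 3·0.71 / (1 + 2·0.71) = 2.130 / 2.420 = 0.8802.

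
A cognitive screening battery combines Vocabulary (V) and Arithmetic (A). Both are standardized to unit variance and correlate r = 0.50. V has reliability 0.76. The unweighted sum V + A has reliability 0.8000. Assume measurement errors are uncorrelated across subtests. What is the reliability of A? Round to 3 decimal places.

Var(V+A) = 2 + 2·0.50 = 3.000.
True-score variance = ρ_V + ρ_A + 2·0.50, so 0.8000 = (0.76 + ρ_A + 1.00) / 3.000.
ρ_A = 0.8000·3.000 − 0.76 − 1.00 = 0.640.

0.640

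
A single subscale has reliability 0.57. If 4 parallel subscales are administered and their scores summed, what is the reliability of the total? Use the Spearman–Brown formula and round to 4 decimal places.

ρ_k = kρ / (1 + (k−1)ρ) = 4·0.57 / (1 + 3·0.57) = 2.280 / 2.710 = 0.8413.

0.8413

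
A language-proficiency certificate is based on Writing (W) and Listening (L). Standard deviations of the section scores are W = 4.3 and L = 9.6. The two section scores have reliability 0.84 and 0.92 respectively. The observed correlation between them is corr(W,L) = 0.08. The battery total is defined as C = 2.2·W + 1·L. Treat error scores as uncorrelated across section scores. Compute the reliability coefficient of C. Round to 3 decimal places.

Var(C) = 2.2²·4.3² + 9.6² + 2·[2.2·4.3·9.6·0.08] = 181.652 + 14.5306 = 196.182.
Under uncorrelated errors the observed covariances equal the true-score covariances, so only the own-variance terms attenuate.
True-score variance = [2.2²·4.3²·0.84 + 9.6²·0.92] + 14.5306 = 159.96 + 14.5306 = 174.491.
Reliability = 174.491 / 196.182 = 0.889.

0.889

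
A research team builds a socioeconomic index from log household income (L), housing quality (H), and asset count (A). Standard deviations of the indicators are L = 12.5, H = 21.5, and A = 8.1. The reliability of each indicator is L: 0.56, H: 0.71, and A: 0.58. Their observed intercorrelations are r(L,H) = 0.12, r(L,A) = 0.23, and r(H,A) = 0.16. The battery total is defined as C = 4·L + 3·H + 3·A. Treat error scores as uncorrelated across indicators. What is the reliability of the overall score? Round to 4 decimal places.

0.7188

Var(C) = 4²·12.5² + 3²·21.5² + 3²·8.1² + 2·[12·12.5·21.5·0.12 + 12·12.5·8.1·0.23 + 9·21.5·8.1·0.16] = 7250.74 + 1834.45 = 9085.19.
With uncorrelated errors the cross-covariances are all true-score covariance, so they carry over unchanged; only the diagonal terms shrink to ρᵢσᵢ².
True-score variance = [4²·12.5²·0.56 + 3²·21.5²·0.71 + 3²·8.1²·0.58] + 1834.45 = 4696.26 + 1834.45 = 6530.71.
Reliability = 6530.71 / 9085.19 = 0.7188.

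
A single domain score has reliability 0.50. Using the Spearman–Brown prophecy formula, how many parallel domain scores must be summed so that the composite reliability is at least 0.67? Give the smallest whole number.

k ≥ ρ*(1−ρ₁)/(ρ₁(1−ρ*)) = 0.67·0.50 / (0.50·0.33) = 2.030.
Smallest integer k = 3.

3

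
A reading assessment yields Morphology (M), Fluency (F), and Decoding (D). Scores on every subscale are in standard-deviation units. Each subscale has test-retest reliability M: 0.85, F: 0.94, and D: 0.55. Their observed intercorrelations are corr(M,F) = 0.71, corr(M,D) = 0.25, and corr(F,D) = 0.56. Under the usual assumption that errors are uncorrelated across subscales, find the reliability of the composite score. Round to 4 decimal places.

Var(M+F+D) = 3 + 2·[0.71 + 0.25 + 0.56] = 3 + 3.04 = 6.04.
Under uncorrelated errors the observed covariances equal the true-score covariances, so only the own-variance terms attenuate.
True-score variance = [0.85 + 0.94 + 0.55] + 3.04 = 2.34 + 3.04 = 5.38.
Reliability = 5.38 / 6.04 = 0.8907.

0.8907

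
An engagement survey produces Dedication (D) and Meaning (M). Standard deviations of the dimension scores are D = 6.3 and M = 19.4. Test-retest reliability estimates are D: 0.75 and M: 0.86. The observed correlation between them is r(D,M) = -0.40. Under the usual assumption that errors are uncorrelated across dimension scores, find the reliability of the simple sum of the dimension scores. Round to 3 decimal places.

0.803

Var(D+M) = 6.3² + 19.4² + 2·[6.3·19.4·(-0.40)] = 416.05 − 97.776 = 318.274.
Because errors are independent across components, Cov(Tᵢ,Tⱼ) = Cov(Xᵢ,Xⱼ); the off-diagonal part of the true-score variance is the same as above.
True-score variance = [6.3²·0.75 + 19.4²·0.86] − 97.776 = 353.437 − 97.776 = 255.661.
Reliability = 255.661 / 318.274 = 0.803.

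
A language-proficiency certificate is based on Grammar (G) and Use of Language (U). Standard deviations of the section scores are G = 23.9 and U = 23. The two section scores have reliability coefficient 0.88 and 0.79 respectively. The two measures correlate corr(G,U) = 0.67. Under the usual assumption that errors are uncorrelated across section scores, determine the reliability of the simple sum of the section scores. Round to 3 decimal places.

0.902

Var(G+U) = 23.9² + 23² + 2·[23.9·23·0.67] = 1100.21 + 736.598 = 1836.81.
Under uncorrelated errors the observed covariances equal the true-score covariances, so only the own-variance terms attenuate.
True-score variance = [23.9²·0.88 + 23²·0.79] + 736.598 = 920.575 + 736.598 = 1657.17.
Reliability = 1657.17 / 1836.81 = 0.902.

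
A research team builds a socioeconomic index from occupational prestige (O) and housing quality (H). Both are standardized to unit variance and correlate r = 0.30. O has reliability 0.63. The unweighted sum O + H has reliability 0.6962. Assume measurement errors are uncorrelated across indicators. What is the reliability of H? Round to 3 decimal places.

Var(O+H) = 2 + 2·0.30 = 2.600.
True-score variance = ρ_O + ρ_H + 2·0.30, so 0.6962 = (0.63 + ρ_H + 0.60) / 2.600.
ρ_H = 0.6962·2.600 − 0.63 − 0.60 = 0.580.

0.580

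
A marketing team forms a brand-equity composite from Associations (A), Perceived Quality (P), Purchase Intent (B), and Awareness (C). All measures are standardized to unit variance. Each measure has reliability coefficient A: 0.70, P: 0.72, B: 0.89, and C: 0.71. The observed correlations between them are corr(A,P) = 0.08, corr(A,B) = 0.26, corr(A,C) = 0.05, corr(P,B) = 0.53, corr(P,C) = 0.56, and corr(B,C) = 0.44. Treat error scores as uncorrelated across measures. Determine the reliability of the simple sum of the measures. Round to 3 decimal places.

0.875

Var(A+P+B+C) = 4 + 2·[0.08 + 0.26 + 0.05 + 0.53 + 0.56 + 0.44] = 4 + 3.84 = 7.84.
With uncorrelated errors the cross-covariances are all true-score covariance, so they carry over unchanged; only the diagonal terms shrink to ρᵢσᵢ².
True-score variance = [0.70 + 0.72 + 0.89 + 0.71] + 3.84 = 3.02 + 3.84 = 6.86.
Reliability = 6.86 / 7.84 = 0.875.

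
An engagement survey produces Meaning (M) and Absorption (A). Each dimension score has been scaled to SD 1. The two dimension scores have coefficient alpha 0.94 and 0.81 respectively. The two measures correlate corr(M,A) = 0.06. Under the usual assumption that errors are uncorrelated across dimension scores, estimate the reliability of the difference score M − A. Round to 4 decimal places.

Var(M−A) = 1 + 1 − 2·0.06 = 2 − 0.12 = 1.88.
Under uncorrelated errors the observed covariances equal the true-score covariances, so only the own-variance terms attenuate.
True-score variance = [0.94 + 0.81] − 0.12 = 1.75 − 0.12 = 1.63.
Reliability = 1.63 / 1.88 = 0.8670.

0.8670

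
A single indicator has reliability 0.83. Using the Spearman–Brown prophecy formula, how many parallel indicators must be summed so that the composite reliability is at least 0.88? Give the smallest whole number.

2

k ≥ ρ*(1−ρ₁)/(ρ₁(1−ρ*)) = 0.88·0.17 / (0.83·0.12) = 1.502.
Smallest integer k = 2.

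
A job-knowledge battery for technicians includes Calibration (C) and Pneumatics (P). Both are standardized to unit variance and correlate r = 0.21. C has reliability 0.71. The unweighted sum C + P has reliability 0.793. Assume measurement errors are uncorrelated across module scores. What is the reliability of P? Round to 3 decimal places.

0.789

Var(C+P) = 2 + 2·0.21 = 2.420.
True-score variance = ρ_C + ρ_P + 2·0.21, so 0.793 = (0.71 + ρ_P + 0.42) / 2.420.
ρ_P = 0.793·2.420 − 0.71 − 0.42 = 0.789.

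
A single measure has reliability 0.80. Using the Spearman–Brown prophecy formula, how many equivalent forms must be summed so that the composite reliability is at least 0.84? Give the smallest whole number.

k ≥ ρ*(1−ρ₁)/(ρ₁(1−ρ*)) = 0.84·0.20 / (0.80·0.16) = 1.312.
Smallest integer k = 2.

2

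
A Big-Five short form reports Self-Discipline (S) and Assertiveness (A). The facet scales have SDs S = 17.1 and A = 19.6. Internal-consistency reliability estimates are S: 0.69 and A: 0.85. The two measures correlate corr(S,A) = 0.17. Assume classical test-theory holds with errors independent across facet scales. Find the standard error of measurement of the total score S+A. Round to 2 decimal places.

12.18

Var(total) = 676.57 + 113.954 = 790.524.
True-score variance = 528.299 + 113.954 = 642.253, so reliability = 0.8124.
Error variance = 790.524 − 642.253 = 148.271; SEM = √148.271 = 12.18.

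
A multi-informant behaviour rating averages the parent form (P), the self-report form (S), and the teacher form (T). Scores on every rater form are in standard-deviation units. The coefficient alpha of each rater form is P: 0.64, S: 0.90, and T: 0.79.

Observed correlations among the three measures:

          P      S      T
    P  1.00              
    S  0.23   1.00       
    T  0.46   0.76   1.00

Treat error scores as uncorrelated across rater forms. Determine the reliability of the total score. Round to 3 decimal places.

Var(P+S+T) = 3 + 2·[0.23 + 0.46 + 0.76] = 3 + 2.9 = 5.9.
With uncorrelated errors the cross-covariances are all true-score covariance, so they carry over unchanged; only the diagonal terms shrink to ρᵢσᵢ².
True-score variance = [0.64 + 0.90 + 0.79] + 2.9 = 2.33 + 2.9 = 5.23.
Reliability = 5.23 / 5.9 = 0.886.

0.886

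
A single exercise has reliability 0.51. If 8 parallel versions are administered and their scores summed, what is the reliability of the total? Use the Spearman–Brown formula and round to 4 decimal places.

0.8928

ρ_k = kρ / (1 + (k−1)ρ) = 8·0.51 / (1 + 7·0.51) = 4.080 / 4.570 = 0.8928.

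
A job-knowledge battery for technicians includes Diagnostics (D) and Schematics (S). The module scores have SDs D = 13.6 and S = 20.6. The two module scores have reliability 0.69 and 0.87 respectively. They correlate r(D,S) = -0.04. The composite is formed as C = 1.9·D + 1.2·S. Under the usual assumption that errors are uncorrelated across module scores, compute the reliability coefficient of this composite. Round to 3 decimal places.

0.767

Var(C) = 1.9²·13.6² + 1.2²·20.6² + 2·[2.28·13.6·20.6·(-0.04)] = 1278.78 − 51.1012 = 1227.68.
With uncorrelated errors the cross-covariances are all true-score covariance, so they carry over unchanged; only the diagonal terms shrink to ρᵢσᵢ².
True-score variance = [1.9²·13.6²·0.69 + 1.2²·20.6²·0.87] − 51.1012 = 992.355 − 51.1012 = 941.254.
Reliability = 941.254 / 1227.68 = 0.767.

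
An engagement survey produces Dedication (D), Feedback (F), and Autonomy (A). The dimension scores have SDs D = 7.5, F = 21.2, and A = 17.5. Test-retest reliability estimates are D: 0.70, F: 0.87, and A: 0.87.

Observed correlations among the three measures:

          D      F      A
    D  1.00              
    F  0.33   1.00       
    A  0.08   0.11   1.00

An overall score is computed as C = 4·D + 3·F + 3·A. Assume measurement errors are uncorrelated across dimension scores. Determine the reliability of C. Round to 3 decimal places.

0.884

Var(C) = 4²·7.5² + 3²·21.2² + 3²·17.5² + 2·[12·7.5·21.2·0.33 + 12·7.5·17.5·0.08 + 9·21.2·17.5·0.11] = 7701.21 + 2245.86 = 9947.07.
With uncorrelated errors the cross-covariances are all true-score covariance, so they carry over unchanged; only the diagonal terms shrink to ρᵢσᵢ².
True-score variance = [4²·7.5²·0.70 + 3²·21.2²·0.87 + 3²·17.5²·0.87] + 2245.86 = 6547.05 + 2245.86 = 8792.91.
Reliability = 8792.91 / 9947.07 = 0.884.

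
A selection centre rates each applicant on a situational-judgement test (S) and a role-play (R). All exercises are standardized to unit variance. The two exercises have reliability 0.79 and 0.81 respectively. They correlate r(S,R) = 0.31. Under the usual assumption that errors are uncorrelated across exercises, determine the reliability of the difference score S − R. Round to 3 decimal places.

0.710

Var(S−R) = 1 + 1 − 2·0.31 = 2 − 0.62 = 1.38.
With uncorrelated errors the cross-covariances are all true-score covariance, so they carry over unchanged; only the diagonal terms shrink to ρᵢσᵢ².
True-score variance = [0.79 + 0.81] − 0.62 = 1.6 − 0.62 = 0.98.
Reliability = 0.98 / 1.38 = 0.710.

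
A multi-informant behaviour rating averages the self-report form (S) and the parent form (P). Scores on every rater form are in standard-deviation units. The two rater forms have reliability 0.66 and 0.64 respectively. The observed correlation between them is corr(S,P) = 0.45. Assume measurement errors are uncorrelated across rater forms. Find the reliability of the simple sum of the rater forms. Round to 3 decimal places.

0.759

Var(S+P) = 2 + 2·[0.45] = 2 + 0.9 = 2.9.
With uncorrelated errors the cross-covariances are all true-score covariance, so they carry over unchanged; only the diagonal terms shrink to ρᵢσᵢ².
True-score variance = [0.66 + 0.64] + 0.9 = 1.3 + 0.9 = 2.2.
Reliability = 2.2 / 2.9 = 0.759.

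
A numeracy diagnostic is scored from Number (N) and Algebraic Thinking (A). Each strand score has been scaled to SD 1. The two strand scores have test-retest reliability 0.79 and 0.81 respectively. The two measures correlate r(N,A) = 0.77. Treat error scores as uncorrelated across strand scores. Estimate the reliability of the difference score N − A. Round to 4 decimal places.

0.1304

Var(N−A) = 1 + 1 − 2·0.77 = 2 − 1.54 = 0.46.
With uncorrelated errors the cross-covariances are all true-score covariance, so they carry over unchanged; only the diagonal terms shrink to ρᵢσᵢ².
True-score variance = [0.79 + 0.81] − 1.54 = 1.6 − 1.54 = 0.06.
Reliability = 0.06 / 0.46 = 0.1304.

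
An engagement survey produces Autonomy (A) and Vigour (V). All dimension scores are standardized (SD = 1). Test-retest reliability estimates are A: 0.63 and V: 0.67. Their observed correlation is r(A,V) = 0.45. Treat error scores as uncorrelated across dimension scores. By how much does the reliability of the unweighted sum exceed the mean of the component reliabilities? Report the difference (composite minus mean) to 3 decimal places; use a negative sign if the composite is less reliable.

0.109

Var(sum) = 2 + 0.9 = 2.9; true-score variance = 1.3 + 0.9 = 2.2; composite reliability = 0.7586.
Mean component reliability = 0.6500.
Difference = 0.7586 − 0.6500 = 0.109.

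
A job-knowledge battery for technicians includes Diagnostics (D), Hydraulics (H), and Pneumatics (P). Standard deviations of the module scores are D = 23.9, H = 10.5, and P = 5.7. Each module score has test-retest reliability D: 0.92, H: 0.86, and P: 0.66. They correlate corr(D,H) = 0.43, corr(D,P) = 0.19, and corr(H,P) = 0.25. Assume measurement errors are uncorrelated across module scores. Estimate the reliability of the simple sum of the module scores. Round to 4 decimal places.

Var(D+H+P) = 23.9² + 10.5² + 5.7² + 2·[23.9·10.5·0.43 + 23.9·5.7·0.19 + 10.5·5.7·0.25] = 713.95 + 297.509 = 1011.46.
With uncorrelated errors the cross-covariances are all true-score covariance, so they carry over unchanged; only the diagonal terms shrink to ρᵢσᵢ².
True-score variance = [23.9²·0.92 + 10.5²·0.86 + 5.7²·0.66] + 297.509 = 641.772 + 297.509 = 939.281.
Reliability = 939.281 / 1011.46 = 0.9286.

0.9286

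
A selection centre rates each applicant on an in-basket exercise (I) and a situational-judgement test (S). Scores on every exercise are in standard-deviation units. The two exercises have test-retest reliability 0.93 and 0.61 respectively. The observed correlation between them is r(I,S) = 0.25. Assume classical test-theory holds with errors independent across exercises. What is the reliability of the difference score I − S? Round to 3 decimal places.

0.693

Var(I−S) = 1 + 1 − 2·0.25 = 2 − 0.5 = 1.5.
With uncorrelated errors the cross-covariances are all true-score covariance, so they carry over unchanged; only the diagonal terms shrink to ρᵢσᵢ².
True-score variance = [0.93 + 0.61] − 0.5 = 1.54 − 0.5 = 1.04.
Reliability = 1.04 / 1.5 = 0.693.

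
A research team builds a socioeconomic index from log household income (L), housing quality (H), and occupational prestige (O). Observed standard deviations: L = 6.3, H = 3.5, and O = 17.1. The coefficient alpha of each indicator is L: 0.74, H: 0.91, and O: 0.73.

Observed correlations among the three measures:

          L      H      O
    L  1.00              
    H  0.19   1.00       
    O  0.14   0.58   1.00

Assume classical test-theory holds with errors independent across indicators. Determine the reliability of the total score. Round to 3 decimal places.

0.800

Var(L+H+O) = 6.3² + 3.5² + 17.1² + 2·[6.3·3.5·0.19 + 6.3·17.1·0.14 + 3.5·17.1·0.58] = 344.35 + 107.969 = 452.319.
Under uncorrelated errors the observed covariances equal the true-score covariances, so only the own-variance terms attenuate.
True-score variance = [6.3²·0.74 + 3.5²·0.91 + 17.1²·0.73] + 107.969 = 253.977 + 107.969 = 361.947.
Reliability = 361.947 / 452.319 = 0.800.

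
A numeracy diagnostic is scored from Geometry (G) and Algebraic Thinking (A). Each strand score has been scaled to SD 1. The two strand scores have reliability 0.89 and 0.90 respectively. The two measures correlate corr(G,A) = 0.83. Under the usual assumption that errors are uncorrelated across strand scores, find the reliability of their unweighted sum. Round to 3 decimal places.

Var(G+A) = 2 + 2·[0.83] = 2 + 1.66 = 3.66.
Because errors are independent across components, Cov(Tᵢ,Tⱼ) = Cov(Xᵢ,Xⱼ); the off-diagonal part of the true-score variance is the same as above.
True-score variance = [0.89 + 0.90] + 1.66 = 1.79 + 1.66 = 3.45.
Reliability = 3.45 / 3.66 = 0.943.

0.943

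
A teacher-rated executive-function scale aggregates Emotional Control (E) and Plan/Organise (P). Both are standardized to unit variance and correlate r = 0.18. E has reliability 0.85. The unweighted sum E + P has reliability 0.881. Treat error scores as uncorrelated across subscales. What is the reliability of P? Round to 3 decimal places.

Var(E+P) = 2 + 2·0.18 = 2.360.
True-score variance = ρ_E + ρ_P + 2·0.18, so 0.881 = (0.85 + ρ_P + 0.36) / 2.360.
ρ_P = 0.881·2.360 − 0.85 − 0.36 = 0.869.

0.869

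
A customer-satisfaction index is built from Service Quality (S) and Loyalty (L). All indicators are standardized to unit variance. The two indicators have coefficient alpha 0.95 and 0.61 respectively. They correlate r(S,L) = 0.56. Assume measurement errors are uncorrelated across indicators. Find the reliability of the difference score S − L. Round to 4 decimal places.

Var(S−L) = 1 + 1 − 2·0.56 = 2 − 1.12 = 0.88.
Because errors are independent across components, Cov(Tᵢ,Tⱼ) = Cov(Xᵢ,Xⱼ); the off-diagonal part of the true-score variance is the same as above.
True-score variance = [0.95 + 0.61] − 1.12 = 1.56 − 1.12 = 0.44.
Reliability = 0.44 / 0.88 = 0.5000.

0.5000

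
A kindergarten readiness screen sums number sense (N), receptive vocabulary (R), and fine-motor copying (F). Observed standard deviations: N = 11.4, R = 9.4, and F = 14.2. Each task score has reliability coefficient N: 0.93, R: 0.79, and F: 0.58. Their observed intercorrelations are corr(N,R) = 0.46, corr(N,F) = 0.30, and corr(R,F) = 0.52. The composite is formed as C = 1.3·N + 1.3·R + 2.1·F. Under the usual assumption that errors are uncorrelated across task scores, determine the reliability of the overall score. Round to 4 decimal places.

Var(C) = 1.3²·11.4² + 1.3²·9.4² + 2.1²·14.2² + 2·[1.69·11.4·9.4·0.46 + 2.73·11.4·14.2·0.30 + 2.73·9.4·14.2·0.52] = 1258.19 + 810.748 = 2068.94.
With uncorrelated errors the cross-covariances are all true-score covariance, so they carry over unchanged; only the diagonal terms shrink to ρᵢσᵢ².
True-score variance = [1.3²·11.4²·0.93 + 1.3²·9.4²·0.79 + 2.1²·14.2²·0.58] + 810.748 = 837.982 + 810.748 = 1648.73.
Reliability = 1648.73 / 2068.94 = 0.7969.

0.7969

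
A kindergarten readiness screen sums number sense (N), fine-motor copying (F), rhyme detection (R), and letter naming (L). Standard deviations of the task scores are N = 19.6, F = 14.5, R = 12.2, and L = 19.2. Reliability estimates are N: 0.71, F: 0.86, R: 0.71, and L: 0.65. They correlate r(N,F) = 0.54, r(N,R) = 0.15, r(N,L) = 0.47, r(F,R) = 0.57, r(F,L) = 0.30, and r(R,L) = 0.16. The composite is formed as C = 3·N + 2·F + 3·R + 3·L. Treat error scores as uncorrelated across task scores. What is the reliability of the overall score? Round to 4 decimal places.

Var(C) = 3²·19.6² + 2²·14.5² + 3²·12.2² + 3²·19.2² + 2·[6·19.6·14.5·0.54 + 9·19.6·12.2·0.15 + 9·19.6·19.2·0.47 + 6·14.5·12.2·0.57 + 6·14.5·19.2·0.30 + 9·12.2·19.2·0.16] = 8955.76 + 8557.75 = 17513.5.
Because errors are independent across components, Cov(Tᵢ,Tⱼ) = Cov(Xᵢ,Xⱼ); the off-diagonal part of the true-score variance is the same as above.
True-score variance = [3²·19.6²·0.71 + 2²·14.5²·0.86 + 3²·12.2²·0.71 + 3²·19.2²·0.65] + 8557.75 = 6285.67 + 8557.75 = 14843.4.
Reliability = 14843.4 / 17513.5 = 0.8475.

0.8475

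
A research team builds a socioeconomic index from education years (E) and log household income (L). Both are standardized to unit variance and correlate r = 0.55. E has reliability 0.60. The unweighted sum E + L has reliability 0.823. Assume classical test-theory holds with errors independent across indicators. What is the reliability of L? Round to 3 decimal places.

Var(E+L) = 2 + 2·0.55 = 3.100.
True-score variance = ρ_E + ρ_L + 2·0.55, so 0.823 = (0.60 + ρ_L + 1.10) / 3.100.
ρ_L = 0.823·3.100 − 0.60 − 1.10 = 0.851.

0.851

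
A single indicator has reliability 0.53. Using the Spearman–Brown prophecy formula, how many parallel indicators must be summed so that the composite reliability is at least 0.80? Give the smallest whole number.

4

k ≥ ρ*(1−ρ₁)/(ρ₁(1−ρ*)) = 0.80·0.47 / (0.53·0.20) = 3.547.
Smallest integer k = 4.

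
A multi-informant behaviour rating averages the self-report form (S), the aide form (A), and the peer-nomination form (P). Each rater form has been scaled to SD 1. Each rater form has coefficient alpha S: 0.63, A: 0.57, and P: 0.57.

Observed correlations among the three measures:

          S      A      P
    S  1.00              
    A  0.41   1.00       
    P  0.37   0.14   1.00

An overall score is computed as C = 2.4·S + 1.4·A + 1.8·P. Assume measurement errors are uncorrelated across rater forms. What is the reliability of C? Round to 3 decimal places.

Var(C) = 2.4² + 1.4² + 1.8² + 2·[3.36·0.41 + 4.32·0.37 + 2.52·0.14] = 10.96 + 6.6576 = 17.6176.
With uncorrelated errors the cross-covariances are all true-score covariance, so they carry over unchanged; only the diagonal terms shrink to ρᵢσᵢ².
True-score variance = [2.4²·0.63 + 1.4²·0.57 + 1.8²·0.57] + 6.6576 = 6.5928 + 6.6576 = 13.2504.
Reliability = 13.2504 / 17.6176 = 0.752.

0.752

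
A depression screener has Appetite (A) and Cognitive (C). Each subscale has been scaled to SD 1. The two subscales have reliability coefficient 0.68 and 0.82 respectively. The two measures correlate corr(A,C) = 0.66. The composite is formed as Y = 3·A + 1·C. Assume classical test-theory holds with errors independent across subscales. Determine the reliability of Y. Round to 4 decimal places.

0.7808

Var(Y) = 3² + 1 + 2·[3·0.66] = 10 + 3.96 = 13.96.
Because errors are independent across components, Cov(Tᵢ,Tⱼ) = Cov(Xᵢ,Xⱼ); the off-diagonal part of the true-score variance is the same as above.
True-score variance = [3²·0.68 + 0.82] + 3.96 = 6.94 + 3.96 = 10.9.
Reliability = 10.9 / 13.96 = 0.7808.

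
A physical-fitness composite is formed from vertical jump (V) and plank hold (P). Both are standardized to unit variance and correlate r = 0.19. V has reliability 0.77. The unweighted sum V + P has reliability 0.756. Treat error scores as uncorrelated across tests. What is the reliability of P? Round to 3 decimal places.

0.649

Var(V+P) = 2 + 2·0.19 = 2.380.
True-score variance = ρ_V + ρ_P + 2·0.19, so 0.756 = (0.77 + ρ_P + 0.38) / 2.380.
ρ_P = 0.756·2.380 − 0.77 − 0.38 = 0.649.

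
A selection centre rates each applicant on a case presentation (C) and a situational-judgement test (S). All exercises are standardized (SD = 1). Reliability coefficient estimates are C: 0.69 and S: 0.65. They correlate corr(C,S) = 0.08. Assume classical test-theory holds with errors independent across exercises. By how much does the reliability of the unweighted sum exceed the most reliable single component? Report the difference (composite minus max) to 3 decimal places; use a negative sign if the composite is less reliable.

Var(sum) = 2 + 0.16 = 2.16; true-score variance = 1.34 + 0.16 = 1.5; composite reliability = 0.6944.
Max component reliability = 0.6900.
Difference = 0.6944 − 0.6900 = 0.004.

0.004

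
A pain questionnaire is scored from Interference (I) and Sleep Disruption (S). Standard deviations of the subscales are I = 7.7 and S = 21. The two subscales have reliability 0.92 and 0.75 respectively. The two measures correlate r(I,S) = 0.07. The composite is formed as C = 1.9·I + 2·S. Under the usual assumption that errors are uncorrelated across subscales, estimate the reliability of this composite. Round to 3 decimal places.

Var(C) = 1.9²·7.7² + 2²·21² + 2·[3.8·7.7·21·0.07] = 1978.04 + 86.0244 = 2064.06.
With uncorrelated errors the cross-covariances are all true-score covariance, so they carry over unchanged; only the diagonal terms shrink to ρᵢσᵢ².
True-score variance = [1.9²·7.7²·0.92 + 2²·21²·0.75] + 86.0244 = 1519.91 + 86.0244 = 1605.94.
Reliability = 1605.94 / 2064.06 = 0.778.

0.778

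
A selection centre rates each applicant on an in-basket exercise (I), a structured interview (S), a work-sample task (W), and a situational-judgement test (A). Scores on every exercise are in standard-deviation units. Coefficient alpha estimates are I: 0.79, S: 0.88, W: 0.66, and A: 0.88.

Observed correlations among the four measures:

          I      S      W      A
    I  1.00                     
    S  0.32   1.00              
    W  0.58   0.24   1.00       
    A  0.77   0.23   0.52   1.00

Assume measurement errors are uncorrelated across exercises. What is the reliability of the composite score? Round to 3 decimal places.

Var(I+S+W+A) = 4 + 2·[0.32 + 0.58 + 0.77 + 0.24 + 0.23 + 0.52] = 4 + 5.32 = 9.32.
Because errors are independent across components, Cov(Tᵢ,Tⱼ) = Cov(Xᵢ,Xⱼ); the off-diagonal part of the true-score variance is the same as above.
True-score variance = [0.79 + 0.88 + 0.66 + 0.88] + 5.32 = 3.21 + 5.32 = 8.53.
Reliability = 8.53 / 9.32 = 0.915.

0.915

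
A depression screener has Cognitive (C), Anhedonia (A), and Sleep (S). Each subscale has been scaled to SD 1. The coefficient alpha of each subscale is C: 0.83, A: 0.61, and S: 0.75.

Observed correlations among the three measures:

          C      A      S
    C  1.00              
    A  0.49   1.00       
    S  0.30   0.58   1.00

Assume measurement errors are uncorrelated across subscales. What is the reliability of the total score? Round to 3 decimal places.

0.859

Var(C+A+S) = 3 + 2·[0.49 + 0.30 + 0.58] = 3 + 2.74 = 5.74.
With uncorrelated errors the cross-covariances are all true-score covariance, so they carry over unchanged; only the diagonal terms shrink to ρᵢσᵢ².
True-score variance = [0.83 + 0.61 + 0.75] + 2.74 = 2.19 + 2.74 = 4.93.
Reliability = 4.93 / 5.74 = 0.859.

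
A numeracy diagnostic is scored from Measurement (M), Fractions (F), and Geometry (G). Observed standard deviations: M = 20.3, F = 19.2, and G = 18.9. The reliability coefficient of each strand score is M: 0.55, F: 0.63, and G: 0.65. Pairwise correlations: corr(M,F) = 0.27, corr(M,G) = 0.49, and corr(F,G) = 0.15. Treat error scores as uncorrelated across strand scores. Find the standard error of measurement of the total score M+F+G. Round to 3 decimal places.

21.139

Var(total) = 1137.94 + 695.331 = 1833.27.
True-score variance = 691.079 + 695.331 = 1386.41, so reliability = 0.7562.
Error variance = 1833.27 − 1386.41 = 446.861; SEM = √446.861 = 21.139.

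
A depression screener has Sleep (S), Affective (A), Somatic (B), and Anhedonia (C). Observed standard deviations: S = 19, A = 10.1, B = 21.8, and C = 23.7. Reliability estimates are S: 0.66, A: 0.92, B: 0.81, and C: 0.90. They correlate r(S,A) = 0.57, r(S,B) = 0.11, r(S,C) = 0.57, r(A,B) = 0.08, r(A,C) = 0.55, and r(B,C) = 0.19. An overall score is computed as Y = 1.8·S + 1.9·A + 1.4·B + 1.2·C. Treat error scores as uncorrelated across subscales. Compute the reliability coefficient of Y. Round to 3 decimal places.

0.893

Var(Y) = 1.8²·19² + 1.9²·10.1² + 1.4²·21.8² + 1.2²·23.7² + 2·[3.42·19·10.1·0.57 + 2.52·19·21.8·0.11 + 2.16·19·23.7·0.57 + 2.66·10.1·21.8·0.08 + 2.28·10.1·23.7·0.55 + 1.68·21.8·23.7·0.19] = 3278.2 + 3110.52 = 6388.72.
With uncorrelated errors the cross-covariances are all true-score covariance, so they carry over unchanged; only the diagonal terms shrink to ρᵢσᵢ².
True-score variance = [1.8²·19²·0.66 + 1.9²·10.1²·0.92 + 1.4²·21.8²·0.81 + 1.2²·23.7²·0.90] + 3110.52 = 2593.2 + 3110.52 = 5703.71.
Reliability = 5703.71 / 6388.72 = 0.893.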